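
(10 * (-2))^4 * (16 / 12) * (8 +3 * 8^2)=128000000 / 3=42666666.67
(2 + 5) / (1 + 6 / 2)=1.75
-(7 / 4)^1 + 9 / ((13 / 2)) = -19 / 52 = -0.37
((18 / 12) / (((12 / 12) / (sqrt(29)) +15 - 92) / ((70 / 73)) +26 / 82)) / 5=-5731658919 / 1528107228380 - 2576973*sqrt(29) / 1528107228380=-0.00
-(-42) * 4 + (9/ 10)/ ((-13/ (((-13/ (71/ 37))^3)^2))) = -8358517823204253/ 1281002839210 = -6524.98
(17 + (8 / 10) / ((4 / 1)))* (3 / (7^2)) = 258 / 245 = 1.05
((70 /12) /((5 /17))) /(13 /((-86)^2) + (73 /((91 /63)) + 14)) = 5720806 /18616239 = 0.31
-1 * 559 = -559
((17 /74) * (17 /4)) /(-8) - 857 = -2029665 /2368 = -857.12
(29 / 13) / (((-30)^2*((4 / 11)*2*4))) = 319 / 374400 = 0.00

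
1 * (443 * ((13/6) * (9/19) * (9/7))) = 155493/266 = 584.56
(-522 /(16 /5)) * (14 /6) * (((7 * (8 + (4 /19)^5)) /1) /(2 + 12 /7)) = -28420419195 /4952198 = -5738.95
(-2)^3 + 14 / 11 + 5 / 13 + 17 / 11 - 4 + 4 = -686 / 143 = -4.80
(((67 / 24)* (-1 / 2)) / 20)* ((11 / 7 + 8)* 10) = -4489 / 672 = -6.68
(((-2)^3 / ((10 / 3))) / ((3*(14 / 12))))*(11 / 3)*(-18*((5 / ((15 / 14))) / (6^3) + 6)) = 85844 / 315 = 272.52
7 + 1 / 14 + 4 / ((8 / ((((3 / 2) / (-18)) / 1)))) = 1181 / 168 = 7.03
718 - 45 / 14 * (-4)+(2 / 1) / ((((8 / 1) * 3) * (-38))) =2332889 / 3192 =730.85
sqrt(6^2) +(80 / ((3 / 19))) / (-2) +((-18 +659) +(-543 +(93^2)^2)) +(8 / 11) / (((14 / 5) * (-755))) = 2609275007173 / 34881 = 74805051.67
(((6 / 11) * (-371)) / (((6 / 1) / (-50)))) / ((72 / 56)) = 129850 / 99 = 1311.62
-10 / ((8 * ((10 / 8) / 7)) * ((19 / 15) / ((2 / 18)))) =-35 / 57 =-0.61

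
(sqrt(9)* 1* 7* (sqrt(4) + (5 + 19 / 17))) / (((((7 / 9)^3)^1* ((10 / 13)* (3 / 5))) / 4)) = 2615652 / 833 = 3140.04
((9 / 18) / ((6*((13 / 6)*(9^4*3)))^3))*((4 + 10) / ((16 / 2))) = 7 / 134027501396131512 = 0.00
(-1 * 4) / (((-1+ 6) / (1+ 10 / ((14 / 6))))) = -148 / 35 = -4.23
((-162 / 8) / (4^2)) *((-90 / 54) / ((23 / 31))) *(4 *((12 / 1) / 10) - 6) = -2511 / 736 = -3.41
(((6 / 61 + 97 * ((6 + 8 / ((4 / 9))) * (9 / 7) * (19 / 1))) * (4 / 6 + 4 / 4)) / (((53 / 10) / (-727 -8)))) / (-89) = 42495967500 / 287737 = 147690.31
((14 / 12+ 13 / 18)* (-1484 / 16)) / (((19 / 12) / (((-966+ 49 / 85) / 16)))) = 1602349 / 240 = 6676.45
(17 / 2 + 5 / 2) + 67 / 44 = 551 / 44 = 12.52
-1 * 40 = -40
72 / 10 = 36 / 5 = 7.20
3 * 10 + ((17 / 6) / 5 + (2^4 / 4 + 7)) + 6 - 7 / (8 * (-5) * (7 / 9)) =1147 / 24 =47.79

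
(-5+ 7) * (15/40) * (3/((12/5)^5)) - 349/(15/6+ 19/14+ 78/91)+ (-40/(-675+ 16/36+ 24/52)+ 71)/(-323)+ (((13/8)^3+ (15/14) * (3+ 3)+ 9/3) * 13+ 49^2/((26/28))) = 1083658932259340989/402873411612672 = 2689.82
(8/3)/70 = 4/105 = 0.04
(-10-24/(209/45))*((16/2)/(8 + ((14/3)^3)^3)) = -62395110/539773960979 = -0.00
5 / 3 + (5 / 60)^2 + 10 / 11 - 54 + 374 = 510971 / 1584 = 322.58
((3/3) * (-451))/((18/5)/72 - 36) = 9020/719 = 12.55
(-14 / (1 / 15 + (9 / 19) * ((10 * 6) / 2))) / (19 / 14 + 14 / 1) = -11172 / 174967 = -0.06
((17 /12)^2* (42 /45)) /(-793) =-2023 /856440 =-0.00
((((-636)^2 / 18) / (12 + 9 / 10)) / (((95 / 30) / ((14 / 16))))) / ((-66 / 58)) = -11404540 / 26961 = -423.00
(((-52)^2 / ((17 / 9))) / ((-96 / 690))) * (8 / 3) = -466440 / 17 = -27437.65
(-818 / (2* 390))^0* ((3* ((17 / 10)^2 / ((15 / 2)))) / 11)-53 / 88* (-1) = 7781 / 11000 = 0.71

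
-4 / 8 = -1 / 2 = -0.50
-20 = -20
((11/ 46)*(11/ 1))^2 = 14641/ 2116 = 6.92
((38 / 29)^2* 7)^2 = 102171664 / 707281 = 144.46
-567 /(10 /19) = -10773 /10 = -1077.30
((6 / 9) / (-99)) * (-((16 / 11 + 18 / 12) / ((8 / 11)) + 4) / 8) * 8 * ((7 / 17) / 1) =301 / 13464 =0.02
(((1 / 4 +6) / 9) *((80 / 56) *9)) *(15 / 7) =1875 / 98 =19.13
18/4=9/2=4.50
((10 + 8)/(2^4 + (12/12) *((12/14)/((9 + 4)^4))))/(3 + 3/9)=5398029/15994190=0.34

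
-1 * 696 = -696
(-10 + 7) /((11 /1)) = -3 /11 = -0.27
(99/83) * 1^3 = 99/83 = 1.19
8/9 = 0.89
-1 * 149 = -149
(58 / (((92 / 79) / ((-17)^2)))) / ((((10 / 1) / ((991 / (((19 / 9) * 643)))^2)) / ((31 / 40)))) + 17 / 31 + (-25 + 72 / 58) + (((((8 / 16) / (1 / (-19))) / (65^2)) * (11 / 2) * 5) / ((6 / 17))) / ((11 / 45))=238080324629097517979 / 417247138654205600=570.60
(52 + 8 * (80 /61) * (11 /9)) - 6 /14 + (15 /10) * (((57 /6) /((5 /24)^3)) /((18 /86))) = 3647903737 /480375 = 7593.87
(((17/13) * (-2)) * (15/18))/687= -85/26793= -0.00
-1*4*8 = -32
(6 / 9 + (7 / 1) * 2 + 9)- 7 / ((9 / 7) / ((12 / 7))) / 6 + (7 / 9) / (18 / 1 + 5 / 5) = 3788 / 171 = 22.15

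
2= 2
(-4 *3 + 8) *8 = -32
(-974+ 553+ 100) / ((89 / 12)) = -3852 / 89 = -43.28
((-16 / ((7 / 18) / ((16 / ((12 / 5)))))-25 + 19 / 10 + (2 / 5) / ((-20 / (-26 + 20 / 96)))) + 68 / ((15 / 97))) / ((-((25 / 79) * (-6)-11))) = 94804187 / 8559600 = 11.08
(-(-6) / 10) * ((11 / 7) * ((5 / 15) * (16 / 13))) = 176 / 455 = 0.39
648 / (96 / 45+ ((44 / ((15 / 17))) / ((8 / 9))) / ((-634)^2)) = 7814024640 / 25726867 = 303.73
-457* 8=-3656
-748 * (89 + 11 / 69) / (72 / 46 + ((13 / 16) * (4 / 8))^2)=-4712136704 / 122253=-38544.14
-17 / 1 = -17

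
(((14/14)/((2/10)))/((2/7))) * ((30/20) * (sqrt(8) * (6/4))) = 315 * sqrt(2)/4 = 111.37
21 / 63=1 / 3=0.33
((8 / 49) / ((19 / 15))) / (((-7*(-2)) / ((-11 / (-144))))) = 55 / 78204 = 0.00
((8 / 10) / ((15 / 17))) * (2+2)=272 / 75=3.63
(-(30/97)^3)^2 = 729000000/832972004929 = 0.00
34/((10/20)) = 68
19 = 19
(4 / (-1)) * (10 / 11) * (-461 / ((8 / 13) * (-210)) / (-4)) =5993 / 1848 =3.24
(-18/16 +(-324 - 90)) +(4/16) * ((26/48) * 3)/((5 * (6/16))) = -49789/120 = -414.91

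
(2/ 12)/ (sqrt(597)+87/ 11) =-319/ 129336+121 *sqrt(597)/ 388008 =0.01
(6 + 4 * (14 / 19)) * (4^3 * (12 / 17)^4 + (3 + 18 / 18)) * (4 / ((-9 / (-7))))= 465132640 / 840123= 553.65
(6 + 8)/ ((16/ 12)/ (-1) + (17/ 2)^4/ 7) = 4704/ 250115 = 0.02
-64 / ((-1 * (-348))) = -16 / 87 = -0.18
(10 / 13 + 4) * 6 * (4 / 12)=124 / 13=9.54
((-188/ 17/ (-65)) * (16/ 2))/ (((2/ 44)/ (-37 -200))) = -7841856/ 1105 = -7096.70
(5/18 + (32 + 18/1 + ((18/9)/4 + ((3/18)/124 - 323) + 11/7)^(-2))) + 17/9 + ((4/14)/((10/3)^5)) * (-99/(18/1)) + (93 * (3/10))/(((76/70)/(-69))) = -191821654011896965511881/111462293453907900000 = -1720.96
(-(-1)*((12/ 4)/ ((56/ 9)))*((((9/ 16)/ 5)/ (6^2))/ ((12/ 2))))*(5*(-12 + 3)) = -0.01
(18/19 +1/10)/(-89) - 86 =-1454459/16910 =-86.01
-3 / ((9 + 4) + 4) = -3 / 17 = -0.18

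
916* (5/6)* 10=22900/3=7633.33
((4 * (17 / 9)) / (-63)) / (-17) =4 / 567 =0.01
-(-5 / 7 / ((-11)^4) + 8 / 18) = -409903 / 922383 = -0.44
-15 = -15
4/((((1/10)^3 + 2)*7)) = 4000/14007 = 0.29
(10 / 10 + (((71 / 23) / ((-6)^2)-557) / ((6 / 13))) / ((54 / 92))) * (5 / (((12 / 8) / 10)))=-149792725 / 2187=-68492.33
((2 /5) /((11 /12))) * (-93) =-2232 /55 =-40.58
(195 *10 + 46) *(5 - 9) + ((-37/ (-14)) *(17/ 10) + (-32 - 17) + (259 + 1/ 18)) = -7769.45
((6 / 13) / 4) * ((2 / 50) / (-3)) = -1 / 650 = -0.00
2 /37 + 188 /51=3.74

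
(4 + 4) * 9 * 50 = 3600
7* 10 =70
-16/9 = -1.78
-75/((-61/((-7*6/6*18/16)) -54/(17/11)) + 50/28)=160650/54427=2.95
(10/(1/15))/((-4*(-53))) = 75/106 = 0.71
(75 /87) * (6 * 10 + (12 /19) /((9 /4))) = 51.97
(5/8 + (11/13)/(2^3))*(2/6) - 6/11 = -259/858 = -0.30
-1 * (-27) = 27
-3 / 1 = -3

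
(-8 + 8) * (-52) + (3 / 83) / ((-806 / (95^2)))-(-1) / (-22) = -165637 / 367939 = -0.45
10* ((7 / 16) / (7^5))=0.00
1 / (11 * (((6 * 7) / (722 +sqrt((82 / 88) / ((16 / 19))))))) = sqrt(8569) / 40656 +361 / 231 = 1.57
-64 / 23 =-2.78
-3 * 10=-30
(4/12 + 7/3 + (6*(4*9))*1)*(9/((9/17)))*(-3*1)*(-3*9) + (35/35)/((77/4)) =23185012/77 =301104.05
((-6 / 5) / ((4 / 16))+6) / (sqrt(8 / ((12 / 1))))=3 * sqrt(6) / 5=1.47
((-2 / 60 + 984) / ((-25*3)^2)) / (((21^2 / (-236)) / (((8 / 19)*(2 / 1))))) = -7961696 / 100996875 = -0.08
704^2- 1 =495615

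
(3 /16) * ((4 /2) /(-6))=-1 /16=-0.06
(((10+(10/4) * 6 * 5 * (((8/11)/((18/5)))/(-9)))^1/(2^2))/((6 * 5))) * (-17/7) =-4199/24948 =-0.17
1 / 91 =0.01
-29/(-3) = 9.67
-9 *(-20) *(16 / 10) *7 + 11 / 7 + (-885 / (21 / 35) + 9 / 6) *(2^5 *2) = -646005 / 7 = -92286.43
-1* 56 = -56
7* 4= 28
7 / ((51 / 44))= 308 / 51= 6.04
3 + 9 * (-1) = -6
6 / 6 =1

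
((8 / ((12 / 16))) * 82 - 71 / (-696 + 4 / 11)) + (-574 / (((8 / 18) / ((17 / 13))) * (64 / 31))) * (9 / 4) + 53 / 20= -183965651447 / 190993920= -963.20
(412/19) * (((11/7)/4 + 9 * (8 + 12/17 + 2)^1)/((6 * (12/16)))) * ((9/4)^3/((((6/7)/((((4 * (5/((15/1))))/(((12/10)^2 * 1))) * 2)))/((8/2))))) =118581325/2584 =45890.61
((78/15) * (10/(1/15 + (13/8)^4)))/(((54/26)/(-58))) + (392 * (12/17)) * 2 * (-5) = -2973.34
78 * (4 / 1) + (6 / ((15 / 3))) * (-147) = 678 / 5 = 135.60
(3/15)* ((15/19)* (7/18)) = 0.06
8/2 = 4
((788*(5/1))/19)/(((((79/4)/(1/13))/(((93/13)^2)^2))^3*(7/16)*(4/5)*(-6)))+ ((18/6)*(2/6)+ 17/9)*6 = -1055357887111327155378778024532/10069419960803942803468677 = -104808.21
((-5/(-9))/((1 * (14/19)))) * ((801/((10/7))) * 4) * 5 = 8455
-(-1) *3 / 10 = 3 / 10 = 0.30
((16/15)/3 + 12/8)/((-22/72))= -334/55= -6.07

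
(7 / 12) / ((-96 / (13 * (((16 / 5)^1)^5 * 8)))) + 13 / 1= -5598151 / 28125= -199.05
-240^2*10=-576000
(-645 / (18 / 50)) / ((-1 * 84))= 5375 / 252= 21.33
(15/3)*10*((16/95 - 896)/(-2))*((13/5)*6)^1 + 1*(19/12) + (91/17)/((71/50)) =96147887335/275196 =349379.67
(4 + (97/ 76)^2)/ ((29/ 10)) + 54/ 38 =281581/ 83752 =3.36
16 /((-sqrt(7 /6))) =-16 * sqrt(42) /7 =-14.81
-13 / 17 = -0.76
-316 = -316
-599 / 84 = -7.13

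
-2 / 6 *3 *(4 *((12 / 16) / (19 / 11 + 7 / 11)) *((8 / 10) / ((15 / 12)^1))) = -264 / 325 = -0.81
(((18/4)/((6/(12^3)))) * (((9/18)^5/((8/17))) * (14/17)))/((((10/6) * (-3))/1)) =-567/40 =-14.18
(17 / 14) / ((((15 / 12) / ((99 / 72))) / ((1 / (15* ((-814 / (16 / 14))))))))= -17 / 135975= -0.00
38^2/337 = 1444/337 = 4.28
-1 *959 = -959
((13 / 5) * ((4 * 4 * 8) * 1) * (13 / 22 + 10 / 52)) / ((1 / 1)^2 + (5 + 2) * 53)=3584 / 5115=0.70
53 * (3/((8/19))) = 3021/8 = 377.62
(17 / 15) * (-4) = -68 / 15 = -4.53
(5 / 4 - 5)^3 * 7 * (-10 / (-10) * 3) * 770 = -27286875 / 32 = -852714.84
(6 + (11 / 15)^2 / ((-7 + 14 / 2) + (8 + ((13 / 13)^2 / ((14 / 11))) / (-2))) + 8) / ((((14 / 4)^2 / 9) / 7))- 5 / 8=71.74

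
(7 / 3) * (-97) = -679 / 3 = -226.33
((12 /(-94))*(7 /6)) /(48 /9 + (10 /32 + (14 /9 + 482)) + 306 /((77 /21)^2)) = -121968 /419259787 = -0.00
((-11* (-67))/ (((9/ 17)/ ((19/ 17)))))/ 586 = 14003/ 5274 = 2.66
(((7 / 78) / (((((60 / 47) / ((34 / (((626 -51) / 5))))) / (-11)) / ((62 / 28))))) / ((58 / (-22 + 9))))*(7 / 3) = 1907213 / 7203600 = 0.26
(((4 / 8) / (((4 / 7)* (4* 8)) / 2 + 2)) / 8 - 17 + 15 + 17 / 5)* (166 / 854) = 103999 / 380640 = 0.27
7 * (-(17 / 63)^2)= -0.51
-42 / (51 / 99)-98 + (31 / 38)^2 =-4390751 / 24548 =-178.86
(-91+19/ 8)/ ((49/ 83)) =-58847/ 392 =-150.12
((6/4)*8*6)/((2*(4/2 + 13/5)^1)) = 180/23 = 7.83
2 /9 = 0.22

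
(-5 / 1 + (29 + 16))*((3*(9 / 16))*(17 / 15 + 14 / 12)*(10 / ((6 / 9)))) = 9315 / 4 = 2328.75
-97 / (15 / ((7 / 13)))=-679 / 195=-3.48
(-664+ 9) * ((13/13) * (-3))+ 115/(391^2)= 13061360/6647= 1965.00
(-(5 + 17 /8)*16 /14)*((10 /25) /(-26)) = 57 /455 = 0.13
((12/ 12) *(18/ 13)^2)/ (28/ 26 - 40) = -162/ 3289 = -0.05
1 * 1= 1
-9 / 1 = -9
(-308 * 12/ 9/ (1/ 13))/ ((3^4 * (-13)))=5.07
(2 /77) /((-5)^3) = -2 /9625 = -0.00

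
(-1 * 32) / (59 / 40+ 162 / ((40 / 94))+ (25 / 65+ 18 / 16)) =-4160 / 49879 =-0.08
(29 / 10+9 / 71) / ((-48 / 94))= -101003 / 17040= -5.93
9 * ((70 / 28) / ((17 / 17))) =45 / 2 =22.50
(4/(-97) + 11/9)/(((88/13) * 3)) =13403/230472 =0.06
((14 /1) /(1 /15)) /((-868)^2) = 15 /53816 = 0.00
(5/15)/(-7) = -1/21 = -0.05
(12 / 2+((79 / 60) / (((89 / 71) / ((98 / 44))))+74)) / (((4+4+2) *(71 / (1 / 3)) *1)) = 9673241 / 250232400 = 0.04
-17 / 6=-2.83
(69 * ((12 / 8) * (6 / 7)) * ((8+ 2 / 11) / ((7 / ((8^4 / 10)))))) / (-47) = -22892544 / 25333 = -903.66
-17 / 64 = -0.27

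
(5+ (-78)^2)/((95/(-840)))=-1022952/19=-53839.58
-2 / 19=-0.11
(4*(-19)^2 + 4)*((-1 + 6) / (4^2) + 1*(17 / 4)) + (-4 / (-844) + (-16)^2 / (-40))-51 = 13818611 / 2110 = 6549.10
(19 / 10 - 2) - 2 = -21 / 10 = -2.10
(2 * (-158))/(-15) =316/15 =21.07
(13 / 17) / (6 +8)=13 / 238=0.05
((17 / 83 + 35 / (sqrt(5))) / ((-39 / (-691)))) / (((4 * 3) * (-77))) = -691 * sqrt(5) / 5148- 11747 / 2990988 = -0.30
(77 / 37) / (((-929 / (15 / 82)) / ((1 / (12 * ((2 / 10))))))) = -1925 / 11274344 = -0.00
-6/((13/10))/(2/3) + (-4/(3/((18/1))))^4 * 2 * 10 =86261670/13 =6635513.08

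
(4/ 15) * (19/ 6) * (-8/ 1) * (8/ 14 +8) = -1216/ 21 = -57.90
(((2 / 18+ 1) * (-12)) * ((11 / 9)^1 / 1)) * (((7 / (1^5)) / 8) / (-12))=385 / 324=1.19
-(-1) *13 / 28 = 13 / 28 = 0.46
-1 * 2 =-2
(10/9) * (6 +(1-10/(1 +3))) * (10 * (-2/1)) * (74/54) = -3700/27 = -137.04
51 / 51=1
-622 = -622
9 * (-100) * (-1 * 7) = 6300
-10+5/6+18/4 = -14/3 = -4.67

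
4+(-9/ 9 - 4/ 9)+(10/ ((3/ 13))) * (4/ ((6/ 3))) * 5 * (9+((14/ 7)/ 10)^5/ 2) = 4390453/ 1125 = 3902.62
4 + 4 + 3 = 11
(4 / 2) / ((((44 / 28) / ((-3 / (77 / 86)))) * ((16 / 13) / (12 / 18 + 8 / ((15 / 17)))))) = -33.72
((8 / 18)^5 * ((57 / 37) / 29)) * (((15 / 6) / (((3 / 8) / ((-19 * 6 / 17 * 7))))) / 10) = -10350592 / 359037603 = -0.03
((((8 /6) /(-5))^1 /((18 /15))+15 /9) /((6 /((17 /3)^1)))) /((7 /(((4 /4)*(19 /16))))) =4199 /18144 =0.23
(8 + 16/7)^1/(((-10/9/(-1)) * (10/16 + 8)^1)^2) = 10368/92575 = 0.11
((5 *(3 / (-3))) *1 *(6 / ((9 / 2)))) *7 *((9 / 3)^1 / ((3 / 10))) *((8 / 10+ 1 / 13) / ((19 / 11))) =-3080 / 13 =-236.92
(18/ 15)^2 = 36/ 25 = 1.44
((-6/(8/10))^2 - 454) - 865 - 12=-5099/4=-1274.75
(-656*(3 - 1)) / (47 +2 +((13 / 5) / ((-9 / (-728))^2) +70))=-531360 / 6937987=-0.08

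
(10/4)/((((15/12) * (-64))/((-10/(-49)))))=-0.01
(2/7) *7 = 2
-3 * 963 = -2889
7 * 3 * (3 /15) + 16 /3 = 9.53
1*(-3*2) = -6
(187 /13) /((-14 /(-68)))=6358 /91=69.87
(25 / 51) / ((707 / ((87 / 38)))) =725 / 456722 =0.00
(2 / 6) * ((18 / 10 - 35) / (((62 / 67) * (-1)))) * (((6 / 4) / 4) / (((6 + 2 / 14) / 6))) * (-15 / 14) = -50049 / 10664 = -4.69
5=5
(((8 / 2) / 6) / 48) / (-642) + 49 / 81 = 83885 / 138672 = 0.60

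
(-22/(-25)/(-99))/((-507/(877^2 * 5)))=1538258/22815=67.42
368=368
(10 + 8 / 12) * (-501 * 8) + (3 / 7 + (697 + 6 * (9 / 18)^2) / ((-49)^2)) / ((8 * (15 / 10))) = -2463537793 / 57624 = -42751.94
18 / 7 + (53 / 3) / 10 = 911 / 210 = 4.34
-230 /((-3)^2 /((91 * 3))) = -20930 /3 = -6976.67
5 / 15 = 1 / 3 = 0.33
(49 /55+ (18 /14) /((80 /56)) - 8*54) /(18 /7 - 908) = 331261 /697180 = 0.48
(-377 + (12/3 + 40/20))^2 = 137641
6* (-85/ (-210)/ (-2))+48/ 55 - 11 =-8733/ 770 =-11.34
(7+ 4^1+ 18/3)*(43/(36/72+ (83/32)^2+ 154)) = 748544/165097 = 4.53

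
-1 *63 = -63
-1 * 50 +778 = 728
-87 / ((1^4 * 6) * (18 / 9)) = -7.25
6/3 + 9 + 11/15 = 176/15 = 11.73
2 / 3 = 0.67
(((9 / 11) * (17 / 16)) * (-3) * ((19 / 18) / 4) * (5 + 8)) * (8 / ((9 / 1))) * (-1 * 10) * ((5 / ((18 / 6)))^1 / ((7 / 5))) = 524875 / 5544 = 94.67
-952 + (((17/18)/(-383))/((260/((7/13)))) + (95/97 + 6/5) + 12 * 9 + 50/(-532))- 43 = -53203807686499/60123097944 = -884.91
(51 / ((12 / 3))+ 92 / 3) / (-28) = -521 / 336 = -1.55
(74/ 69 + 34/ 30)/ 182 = 761/ 62790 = 0.01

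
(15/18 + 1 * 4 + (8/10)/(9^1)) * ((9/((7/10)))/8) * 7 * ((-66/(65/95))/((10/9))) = -2499849/520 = -4807.40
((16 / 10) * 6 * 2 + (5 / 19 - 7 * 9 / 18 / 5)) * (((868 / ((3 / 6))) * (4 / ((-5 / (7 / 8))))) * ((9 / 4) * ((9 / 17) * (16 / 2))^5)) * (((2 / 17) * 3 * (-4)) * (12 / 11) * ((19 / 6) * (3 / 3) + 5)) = 22179901700012507136 / 25223759605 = 879325764.57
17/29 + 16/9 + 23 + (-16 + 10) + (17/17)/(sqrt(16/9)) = 20999/1044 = 20.11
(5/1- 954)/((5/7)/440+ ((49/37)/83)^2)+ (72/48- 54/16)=-44106049026407/87280456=-505337.06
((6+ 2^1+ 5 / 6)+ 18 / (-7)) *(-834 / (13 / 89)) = -3253573 / 91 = -35753.55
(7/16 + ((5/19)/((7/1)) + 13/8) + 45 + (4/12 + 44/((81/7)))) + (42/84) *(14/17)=51.65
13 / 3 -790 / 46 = -886 / 69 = -12.84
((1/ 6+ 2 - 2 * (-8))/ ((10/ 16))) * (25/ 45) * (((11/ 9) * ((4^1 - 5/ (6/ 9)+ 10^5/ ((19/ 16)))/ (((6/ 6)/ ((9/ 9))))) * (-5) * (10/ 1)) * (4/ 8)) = -191832026650/ 4617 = -41549063.60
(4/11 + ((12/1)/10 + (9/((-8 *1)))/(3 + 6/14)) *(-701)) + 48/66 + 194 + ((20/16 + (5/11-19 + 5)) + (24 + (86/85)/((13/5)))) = -314279509/777920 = -404.00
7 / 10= 0.70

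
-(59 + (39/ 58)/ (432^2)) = -212875789/ 3608064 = -59.00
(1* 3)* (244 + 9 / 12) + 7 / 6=8825 / 12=735.42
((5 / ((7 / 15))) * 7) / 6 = 25 / 2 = 12.50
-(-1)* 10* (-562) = -5620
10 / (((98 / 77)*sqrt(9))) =55 / 21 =2.62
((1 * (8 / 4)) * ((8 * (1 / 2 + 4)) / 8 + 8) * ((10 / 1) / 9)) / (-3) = -250 / 27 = -9.26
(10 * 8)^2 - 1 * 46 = 6354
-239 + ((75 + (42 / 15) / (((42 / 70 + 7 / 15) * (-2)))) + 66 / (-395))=-165.48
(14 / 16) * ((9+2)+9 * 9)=161 / 2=80.50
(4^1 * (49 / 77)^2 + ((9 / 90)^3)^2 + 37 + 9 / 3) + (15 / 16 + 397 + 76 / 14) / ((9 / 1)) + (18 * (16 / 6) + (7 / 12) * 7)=138.52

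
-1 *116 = -116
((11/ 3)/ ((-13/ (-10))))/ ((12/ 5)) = 275/ 234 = 1.18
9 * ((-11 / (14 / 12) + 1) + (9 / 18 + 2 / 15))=-4911 / 70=-70.16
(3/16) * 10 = 15/8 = 1.88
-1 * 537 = -537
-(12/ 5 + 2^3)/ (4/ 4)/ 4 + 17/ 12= -71/ 60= -1.18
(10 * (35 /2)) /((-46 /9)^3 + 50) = -18225 /8698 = -2.10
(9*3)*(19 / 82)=513 / 82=6.26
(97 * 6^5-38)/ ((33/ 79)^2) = 4707174394/ 1089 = 4322474.19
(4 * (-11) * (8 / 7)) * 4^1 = -1408 / 7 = -201.14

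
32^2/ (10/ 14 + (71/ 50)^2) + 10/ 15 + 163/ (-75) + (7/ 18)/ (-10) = 5353842761/ 14336100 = 373.45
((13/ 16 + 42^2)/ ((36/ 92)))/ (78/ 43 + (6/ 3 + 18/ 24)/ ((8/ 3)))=55852786/ 35235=1585.15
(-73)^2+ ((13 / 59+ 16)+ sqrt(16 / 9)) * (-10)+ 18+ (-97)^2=2580742 / 177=14580.46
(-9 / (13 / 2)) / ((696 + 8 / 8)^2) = -18 / 6315517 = -0.00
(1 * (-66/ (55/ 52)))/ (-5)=312/ 25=12.48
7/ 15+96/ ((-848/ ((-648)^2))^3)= -26028706081046821/ 2233155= -11655575220.28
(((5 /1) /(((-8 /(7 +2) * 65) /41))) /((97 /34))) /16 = -6273 /80704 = -0.08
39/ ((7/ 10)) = 55.71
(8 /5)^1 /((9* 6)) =4 /135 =0.03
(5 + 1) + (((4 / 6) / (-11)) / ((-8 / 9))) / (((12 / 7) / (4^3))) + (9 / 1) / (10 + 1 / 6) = 6328 / 671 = 9.43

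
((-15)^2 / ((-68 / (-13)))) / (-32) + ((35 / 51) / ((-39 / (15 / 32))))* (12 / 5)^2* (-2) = -35337 / 28288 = -1.25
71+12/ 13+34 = 1377/ 13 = 105.92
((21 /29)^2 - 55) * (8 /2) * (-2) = 366512 /841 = 435.80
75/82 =0.91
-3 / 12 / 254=-1 / 1016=-0.00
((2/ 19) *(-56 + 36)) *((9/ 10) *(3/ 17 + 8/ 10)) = -2988/ 1615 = -1.85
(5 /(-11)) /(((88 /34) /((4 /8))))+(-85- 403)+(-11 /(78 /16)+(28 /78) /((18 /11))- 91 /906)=-1934691749 /3946536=-490.23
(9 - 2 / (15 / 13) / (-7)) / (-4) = -971 / 420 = -2.31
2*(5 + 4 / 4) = 12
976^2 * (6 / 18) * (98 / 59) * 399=210438569.22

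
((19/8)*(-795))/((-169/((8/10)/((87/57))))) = 5.86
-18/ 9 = -2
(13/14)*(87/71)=1131/994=1.14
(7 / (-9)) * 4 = -28 / 9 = -3.11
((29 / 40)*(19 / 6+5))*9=4263 / 80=53.29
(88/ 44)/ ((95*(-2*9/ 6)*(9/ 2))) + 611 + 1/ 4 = 6271409/ 10260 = 611.25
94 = 94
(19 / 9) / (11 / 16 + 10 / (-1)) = -0.23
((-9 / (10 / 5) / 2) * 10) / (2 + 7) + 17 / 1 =29 / 2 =14.50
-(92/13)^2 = -8464/169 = -50.08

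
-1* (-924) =924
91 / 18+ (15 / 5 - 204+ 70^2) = 84673 / 18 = 4704.06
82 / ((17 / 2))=164 / 17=9.65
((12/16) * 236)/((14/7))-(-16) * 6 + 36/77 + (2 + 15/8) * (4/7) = 2059/11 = 187.18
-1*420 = -420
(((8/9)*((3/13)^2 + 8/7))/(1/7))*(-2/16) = -1415/1521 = -0.93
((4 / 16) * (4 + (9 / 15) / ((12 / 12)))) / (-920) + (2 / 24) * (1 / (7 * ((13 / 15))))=0.01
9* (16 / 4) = 36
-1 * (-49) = 49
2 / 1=2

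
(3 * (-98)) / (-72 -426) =49 / 83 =0.59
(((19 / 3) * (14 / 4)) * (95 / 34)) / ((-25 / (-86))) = 108661 / 510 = 213.06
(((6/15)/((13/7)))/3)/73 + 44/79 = 627446/1124565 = 0.56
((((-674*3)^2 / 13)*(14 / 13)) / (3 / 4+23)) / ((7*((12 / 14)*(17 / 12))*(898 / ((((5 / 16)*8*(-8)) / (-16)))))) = 2.34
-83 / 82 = -1.01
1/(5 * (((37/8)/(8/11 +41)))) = 3672/2035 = 1.80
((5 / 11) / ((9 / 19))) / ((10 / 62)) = 589 / 99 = 5.95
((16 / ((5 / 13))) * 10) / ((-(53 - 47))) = -208 / 3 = -69.33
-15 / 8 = -1.88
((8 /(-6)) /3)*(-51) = 68 /3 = 22.67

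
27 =27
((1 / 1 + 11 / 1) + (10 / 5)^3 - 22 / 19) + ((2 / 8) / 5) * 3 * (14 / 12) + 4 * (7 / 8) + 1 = 17873 / 760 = 23.52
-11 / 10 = -1.10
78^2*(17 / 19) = 103428 / 19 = 5443.58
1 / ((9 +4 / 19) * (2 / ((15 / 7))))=57 / 490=0.12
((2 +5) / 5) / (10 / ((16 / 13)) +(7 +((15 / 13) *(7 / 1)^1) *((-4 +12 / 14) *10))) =-728 / 124135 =-0.01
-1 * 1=-1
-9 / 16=-0.56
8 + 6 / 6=9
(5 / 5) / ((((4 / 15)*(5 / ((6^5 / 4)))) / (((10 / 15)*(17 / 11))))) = 16524 / 11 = 1502.18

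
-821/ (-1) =821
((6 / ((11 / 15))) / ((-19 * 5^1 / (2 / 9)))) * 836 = -16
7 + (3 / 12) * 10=19 / 2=9.50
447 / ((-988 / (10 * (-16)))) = 72.39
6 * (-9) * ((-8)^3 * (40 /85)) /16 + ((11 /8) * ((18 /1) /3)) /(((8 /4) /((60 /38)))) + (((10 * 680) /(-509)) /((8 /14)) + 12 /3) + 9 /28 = 921406401 /1150849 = 800.63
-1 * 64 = -64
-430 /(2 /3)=-645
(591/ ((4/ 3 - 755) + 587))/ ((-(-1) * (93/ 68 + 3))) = -3349/ 4125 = -0.81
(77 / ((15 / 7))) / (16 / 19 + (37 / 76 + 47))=40964 / 55095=0.74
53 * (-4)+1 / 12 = -2543 / 12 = -211.92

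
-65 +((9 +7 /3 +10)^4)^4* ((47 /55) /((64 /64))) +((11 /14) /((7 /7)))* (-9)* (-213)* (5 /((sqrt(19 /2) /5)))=527175* sqrt(38) /266 +3723723638170423866742673638217 /2367569655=1572804259552154082523.62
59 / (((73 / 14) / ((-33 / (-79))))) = 27258 / 5767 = 4.73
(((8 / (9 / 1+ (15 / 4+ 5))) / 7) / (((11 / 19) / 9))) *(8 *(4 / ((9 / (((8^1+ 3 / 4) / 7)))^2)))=30400 / 49203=0.62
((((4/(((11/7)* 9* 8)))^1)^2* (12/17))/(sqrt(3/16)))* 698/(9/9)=136808* sqrt(3)/166617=1.42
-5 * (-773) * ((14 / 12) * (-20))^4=92798650000 / 81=1145662345.68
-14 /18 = -7 /9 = -0.78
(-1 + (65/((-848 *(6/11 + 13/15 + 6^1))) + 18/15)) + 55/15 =59991157/15556560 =3.86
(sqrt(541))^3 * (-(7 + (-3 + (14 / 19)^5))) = -5649241020 * sqrt(541) / 2476099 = -53066.54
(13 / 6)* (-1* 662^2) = -2848586 / 3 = -949528.67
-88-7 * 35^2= -8663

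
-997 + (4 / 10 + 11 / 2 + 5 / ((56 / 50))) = -138129 / 140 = -986.64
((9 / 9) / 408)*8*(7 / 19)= 7 / 969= 0.01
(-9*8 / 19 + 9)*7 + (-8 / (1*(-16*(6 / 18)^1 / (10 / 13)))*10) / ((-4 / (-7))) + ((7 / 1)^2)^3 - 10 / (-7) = 117707.09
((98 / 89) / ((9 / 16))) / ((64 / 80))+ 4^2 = 14776 / 801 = 18.45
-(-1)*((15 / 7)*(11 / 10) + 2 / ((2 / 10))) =173 / 14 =12.36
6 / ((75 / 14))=28 / 25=1.12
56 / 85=0.66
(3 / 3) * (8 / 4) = 2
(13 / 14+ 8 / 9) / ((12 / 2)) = 0.30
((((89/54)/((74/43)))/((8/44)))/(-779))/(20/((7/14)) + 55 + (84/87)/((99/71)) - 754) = 13428943/1307411971752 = 0.00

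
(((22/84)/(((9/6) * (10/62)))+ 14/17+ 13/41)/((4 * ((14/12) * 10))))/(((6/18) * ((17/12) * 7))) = 1464306/101605175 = 0.01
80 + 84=164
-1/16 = -0.06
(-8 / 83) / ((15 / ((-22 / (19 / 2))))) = 352 / 23655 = 0.01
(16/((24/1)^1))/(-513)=-2/1539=-0.00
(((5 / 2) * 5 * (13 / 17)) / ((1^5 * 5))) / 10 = 13 / 68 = 0.19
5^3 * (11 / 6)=1375 / 6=229.17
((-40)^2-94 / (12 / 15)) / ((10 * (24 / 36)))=1779 / 8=222.38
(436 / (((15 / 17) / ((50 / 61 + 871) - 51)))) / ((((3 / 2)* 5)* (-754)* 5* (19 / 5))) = -24741256 / 6554145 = -3.77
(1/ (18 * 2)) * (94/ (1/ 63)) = 329/ 2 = 164.50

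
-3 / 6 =-1 / 2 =-0.50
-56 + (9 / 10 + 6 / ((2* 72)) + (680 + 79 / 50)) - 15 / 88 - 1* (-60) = 2264959 / 3300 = 686.35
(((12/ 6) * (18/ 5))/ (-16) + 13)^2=63001/ 400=157.50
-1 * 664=-664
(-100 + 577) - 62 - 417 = -2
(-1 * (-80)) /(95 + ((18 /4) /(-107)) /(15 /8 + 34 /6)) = 1549360 /1839757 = 0.84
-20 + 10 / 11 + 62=42.91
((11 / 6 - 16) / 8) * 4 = -85 / 12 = -7.08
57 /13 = 4.38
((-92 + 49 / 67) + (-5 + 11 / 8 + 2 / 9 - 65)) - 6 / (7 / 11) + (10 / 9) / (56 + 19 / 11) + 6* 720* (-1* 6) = -37294654013 / 1429512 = -26089.08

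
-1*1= -1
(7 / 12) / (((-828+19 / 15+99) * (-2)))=35 / 87328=0.00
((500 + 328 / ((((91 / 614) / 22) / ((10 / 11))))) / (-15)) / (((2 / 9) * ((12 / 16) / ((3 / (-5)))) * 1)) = 4888008 / 455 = 10742.87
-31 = -31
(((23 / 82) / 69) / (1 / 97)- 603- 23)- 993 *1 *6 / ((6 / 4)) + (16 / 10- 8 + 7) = -5654317 / 1230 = -4597.01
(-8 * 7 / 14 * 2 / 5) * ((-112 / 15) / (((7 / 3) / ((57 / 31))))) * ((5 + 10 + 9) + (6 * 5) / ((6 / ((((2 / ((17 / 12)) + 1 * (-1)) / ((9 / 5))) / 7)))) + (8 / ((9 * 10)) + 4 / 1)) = 52562816 / 197625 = 265.97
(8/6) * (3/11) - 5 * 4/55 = 0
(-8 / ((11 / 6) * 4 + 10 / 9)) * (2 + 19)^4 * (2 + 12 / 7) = -13002444 / 19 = -684339.16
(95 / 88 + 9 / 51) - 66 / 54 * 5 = -65369 / 13464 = -4.86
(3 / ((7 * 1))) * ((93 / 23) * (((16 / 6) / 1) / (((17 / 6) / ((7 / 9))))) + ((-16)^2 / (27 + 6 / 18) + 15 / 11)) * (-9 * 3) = -158.41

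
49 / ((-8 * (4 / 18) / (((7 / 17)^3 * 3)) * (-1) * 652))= 453789 / 51252416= 0.01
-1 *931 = -931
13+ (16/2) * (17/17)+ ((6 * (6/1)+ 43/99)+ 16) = 73.43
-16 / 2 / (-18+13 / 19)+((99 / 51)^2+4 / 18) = 3810043 / 855729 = 4.45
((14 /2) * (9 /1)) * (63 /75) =1323 /25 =52.92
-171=-171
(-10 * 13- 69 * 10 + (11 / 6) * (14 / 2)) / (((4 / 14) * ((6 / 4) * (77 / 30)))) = -24215 / 33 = -733.79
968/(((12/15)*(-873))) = -1210/873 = -1.39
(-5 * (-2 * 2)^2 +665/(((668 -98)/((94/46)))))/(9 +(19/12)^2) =-6.75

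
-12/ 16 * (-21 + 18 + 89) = -129/ 2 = -64.50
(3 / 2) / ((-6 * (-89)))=1 / 356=0.00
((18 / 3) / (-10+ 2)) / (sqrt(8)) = -3 * sqrt(2) / 16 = -0.27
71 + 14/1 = 85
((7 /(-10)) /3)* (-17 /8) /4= 119 /960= 0.12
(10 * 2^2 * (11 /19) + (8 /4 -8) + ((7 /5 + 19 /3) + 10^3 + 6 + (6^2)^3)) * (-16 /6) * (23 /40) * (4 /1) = -1250350288 /4275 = -292479.60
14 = 14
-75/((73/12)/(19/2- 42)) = 29250/73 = 400.68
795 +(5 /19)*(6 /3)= 15115 /19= 795.53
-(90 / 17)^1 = -90 / 17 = -5.29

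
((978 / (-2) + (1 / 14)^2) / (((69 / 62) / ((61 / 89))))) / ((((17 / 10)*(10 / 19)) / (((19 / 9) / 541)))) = -65427319793 / 49814281314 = -1.31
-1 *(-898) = 898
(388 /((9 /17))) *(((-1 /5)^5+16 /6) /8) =41220053 /168750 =244.27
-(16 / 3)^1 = -16 / 3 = -5.33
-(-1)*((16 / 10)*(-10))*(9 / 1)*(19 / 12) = -228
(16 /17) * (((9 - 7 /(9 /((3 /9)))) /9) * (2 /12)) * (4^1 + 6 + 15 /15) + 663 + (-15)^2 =11025752 /12393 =889.68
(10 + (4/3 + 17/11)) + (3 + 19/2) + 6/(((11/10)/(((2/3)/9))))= 5105/198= 25.78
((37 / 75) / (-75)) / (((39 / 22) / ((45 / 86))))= -407 / 209625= -0.00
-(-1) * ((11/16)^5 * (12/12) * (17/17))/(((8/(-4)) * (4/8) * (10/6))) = -483153/5242880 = -0.09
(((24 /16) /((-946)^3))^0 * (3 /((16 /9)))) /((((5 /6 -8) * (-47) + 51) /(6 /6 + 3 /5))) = 81 /11635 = 0.01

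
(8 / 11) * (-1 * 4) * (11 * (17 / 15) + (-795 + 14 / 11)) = 4125056 / 1815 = 2272.76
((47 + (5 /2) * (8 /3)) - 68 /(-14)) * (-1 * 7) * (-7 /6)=8603 /18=477.94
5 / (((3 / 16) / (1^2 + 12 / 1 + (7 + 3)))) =1840 / 3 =613.33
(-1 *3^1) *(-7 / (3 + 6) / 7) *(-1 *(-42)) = 14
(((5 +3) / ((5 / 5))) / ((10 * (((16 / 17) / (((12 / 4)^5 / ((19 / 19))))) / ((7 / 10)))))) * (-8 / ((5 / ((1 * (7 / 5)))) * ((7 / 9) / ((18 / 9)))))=-520506 / 625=-832.81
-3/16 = -0.19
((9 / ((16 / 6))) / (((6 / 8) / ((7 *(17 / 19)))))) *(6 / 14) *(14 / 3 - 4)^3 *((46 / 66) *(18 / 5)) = 9384 / 1045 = 8.98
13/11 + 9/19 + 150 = 31696/209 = 151.66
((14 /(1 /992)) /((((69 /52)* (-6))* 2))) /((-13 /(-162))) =-249984 /23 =-10868.87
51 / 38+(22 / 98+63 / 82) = 89125 / 38171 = 2.33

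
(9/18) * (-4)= -2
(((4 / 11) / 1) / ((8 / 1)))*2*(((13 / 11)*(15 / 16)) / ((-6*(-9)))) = 65 / 34848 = 0.00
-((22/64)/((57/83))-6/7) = 0.36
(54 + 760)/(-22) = -37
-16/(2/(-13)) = 104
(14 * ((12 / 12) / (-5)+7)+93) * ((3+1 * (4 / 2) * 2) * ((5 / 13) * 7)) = 46109 / 13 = 3546.85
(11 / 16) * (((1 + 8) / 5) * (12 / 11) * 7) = 189 / 20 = 9.45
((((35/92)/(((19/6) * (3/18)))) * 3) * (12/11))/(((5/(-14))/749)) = -23782248/4807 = -4947.42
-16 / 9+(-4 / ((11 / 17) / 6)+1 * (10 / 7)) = -25946 / 693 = -37.44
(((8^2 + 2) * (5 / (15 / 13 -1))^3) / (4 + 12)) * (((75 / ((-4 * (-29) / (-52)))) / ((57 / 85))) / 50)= -10014200625 / 70528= -141989.01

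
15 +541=556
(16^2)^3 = 16777216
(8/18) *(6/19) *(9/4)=6/19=0.32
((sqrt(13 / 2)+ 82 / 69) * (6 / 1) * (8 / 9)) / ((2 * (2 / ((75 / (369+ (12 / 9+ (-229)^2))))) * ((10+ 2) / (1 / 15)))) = 205 / 16397919+ 5 * sqrt(26) / 950604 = 0.00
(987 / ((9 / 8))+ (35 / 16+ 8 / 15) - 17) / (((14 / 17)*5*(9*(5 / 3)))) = 3521261 / 252000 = 13.97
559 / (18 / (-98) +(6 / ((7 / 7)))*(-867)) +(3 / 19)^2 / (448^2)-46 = -46.11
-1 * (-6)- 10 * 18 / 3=-54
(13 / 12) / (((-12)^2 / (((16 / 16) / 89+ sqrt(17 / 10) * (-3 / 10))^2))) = 15767869 / 13687488000 -13 * sqrt(170) / 2563200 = 0.00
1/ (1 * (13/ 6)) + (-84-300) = -383.54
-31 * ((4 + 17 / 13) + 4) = -3751 / 13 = -288.54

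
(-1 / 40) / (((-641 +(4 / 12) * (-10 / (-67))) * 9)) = 67 / 15459720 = 0.00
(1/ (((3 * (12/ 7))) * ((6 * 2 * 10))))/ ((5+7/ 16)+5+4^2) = 7/ 114210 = 0.00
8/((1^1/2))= 16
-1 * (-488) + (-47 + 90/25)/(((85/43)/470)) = -835634/85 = -9830.99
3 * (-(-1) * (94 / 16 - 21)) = -363 / 8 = -45.38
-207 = -207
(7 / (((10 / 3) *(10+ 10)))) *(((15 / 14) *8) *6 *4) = 108 / 5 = 21.60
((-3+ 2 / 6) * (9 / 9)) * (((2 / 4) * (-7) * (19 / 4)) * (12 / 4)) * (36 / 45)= 532 / 5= 106.40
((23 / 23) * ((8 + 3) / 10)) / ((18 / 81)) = 99 / 20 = 4.95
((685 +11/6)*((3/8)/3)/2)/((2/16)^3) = 65936/3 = 21978.67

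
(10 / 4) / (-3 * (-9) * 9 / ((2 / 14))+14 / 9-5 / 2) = 45 / 30601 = 0.00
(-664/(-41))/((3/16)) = 10624/123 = 86.37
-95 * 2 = -190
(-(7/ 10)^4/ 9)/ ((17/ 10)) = -2401/ 153000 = -0.02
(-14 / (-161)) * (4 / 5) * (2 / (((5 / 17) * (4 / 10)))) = 136 / 115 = 1.18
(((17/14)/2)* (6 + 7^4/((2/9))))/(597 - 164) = 367557/24248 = 15.16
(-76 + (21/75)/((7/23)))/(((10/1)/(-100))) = 3754/5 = 750.80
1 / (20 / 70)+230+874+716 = 3647 / 2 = 1823.50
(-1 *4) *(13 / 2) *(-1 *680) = 17680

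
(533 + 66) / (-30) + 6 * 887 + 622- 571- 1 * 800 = 136591 / 30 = 4553.03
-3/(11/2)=-6/11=-0.55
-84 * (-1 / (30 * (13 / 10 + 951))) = 28 / 9523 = 0.00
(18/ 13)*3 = 54/ 13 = 4.15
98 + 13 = 111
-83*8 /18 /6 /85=-166 /2295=-0.07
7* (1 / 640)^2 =7 / 409600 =0.00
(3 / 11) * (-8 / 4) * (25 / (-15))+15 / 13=295 / 143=2.06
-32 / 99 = -0.32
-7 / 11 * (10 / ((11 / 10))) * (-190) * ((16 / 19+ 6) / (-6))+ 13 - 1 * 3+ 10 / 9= -1352900 / 1089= -1242.33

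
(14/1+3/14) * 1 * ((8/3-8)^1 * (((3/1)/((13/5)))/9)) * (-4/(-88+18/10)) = -159200/352989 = -0.45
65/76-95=-7155/76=-94.14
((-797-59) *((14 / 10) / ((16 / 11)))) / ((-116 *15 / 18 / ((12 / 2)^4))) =8008308 / 725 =11045.94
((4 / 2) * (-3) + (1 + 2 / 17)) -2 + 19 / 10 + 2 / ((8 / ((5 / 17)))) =-1669 / 340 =-4.91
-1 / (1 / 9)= -9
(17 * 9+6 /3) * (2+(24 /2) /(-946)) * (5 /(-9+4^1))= -145700 /473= -308.03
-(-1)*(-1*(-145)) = 145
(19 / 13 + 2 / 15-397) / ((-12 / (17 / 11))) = 327692 / 6435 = 50.92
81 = 81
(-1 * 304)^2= 92416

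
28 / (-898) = -14 / 449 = -0.03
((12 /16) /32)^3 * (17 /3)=153 /2097152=0.00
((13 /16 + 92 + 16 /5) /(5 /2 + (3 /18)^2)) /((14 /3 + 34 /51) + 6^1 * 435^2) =207387 /6199040120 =0.00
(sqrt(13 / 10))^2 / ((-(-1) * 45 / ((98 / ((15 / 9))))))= 637 / 375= 1.70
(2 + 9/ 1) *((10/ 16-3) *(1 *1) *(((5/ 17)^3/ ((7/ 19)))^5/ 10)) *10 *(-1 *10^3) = 1974123729705810546875/ 48108744226725474032951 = 0.04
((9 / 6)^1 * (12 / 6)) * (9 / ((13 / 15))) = 405 / 13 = 31.15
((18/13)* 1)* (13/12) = 3/2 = 1.50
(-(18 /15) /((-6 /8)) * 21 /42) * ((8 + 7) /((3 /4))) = 16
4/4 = 1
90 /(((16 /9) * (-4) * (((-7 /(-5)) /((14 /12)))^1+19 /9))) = -18225 /4768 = -3.82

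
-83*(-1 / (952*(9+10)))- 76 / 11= -1373775 / 198968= -6.90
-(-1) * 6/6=1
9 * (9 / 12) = 6.75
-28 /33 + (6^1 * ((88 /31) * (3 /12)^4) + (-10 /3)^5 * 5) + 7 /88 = -2728931257 /1325808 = -2058.32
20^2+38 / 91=36438 / 91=400.42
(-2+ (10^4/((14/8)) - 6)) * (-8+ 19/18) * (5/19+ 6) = -42440500/171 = -248190.06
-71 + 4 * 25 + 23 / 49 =1444 / 49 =29.47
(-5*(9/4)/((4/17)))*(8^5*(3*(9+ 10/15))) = -45434880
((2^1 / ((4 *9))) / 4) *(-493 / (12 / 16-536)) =0.01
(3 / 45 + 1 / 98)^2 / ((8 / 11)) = 140459 / 17287200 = 0.01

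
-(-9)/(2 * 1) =9/2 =4.50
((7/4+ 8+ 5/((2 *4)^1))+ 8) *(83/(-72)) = -4067/192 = -21.18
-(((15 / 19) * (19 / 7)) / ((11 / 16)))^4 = -3317760000 / 35153041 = -94.38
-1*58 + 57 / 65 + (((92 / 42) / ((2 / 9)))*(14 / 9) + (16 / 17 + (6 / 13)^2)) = -1751189 / 43095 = -40.64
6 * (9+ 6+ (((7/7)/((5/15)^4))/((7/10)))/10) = 1116/7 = 159.43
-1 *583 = -583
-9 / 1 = -9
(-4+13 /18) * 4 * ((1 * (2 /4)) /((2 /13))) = -767 /18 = -42.61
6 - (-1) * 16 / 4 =10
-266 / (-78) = 133 / 39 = 3.41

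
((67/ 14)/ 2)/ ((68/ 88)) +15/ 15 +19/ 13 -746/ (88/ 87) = -49823363/ 68068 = -731.96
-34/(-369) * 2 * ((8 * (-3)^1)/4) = -136/123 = -1.11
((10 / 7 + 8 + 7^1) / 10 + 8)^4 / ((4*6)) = 110716875 / 307328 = 360.26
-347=-347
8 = 8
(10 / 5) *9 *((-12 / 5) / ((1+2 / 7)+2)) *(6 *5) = -9072 / 23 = -394.43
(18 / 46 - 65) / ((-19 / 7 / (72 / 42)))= 17832 / 437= 40.81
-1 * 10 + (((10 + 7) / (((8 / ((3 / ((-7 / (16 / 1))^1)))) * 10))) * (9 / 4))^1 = -1859 / 140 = -13.28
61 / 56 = 1.09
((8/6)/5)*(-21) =-28/5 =-5.60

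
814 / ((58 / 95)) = 38665 / 29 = 1333.28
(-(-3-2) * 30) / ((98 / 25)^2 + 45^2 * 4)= 0.02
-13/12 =-1.08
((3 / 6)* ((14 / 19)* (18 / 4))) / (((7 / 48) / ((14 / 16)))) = 189 / 19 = 9.95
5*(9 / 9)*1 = 5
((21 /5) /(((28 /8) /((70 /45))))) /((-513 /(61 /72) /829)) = -353983 /138510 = -2.56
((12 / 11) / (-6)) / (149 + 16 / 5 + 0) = -10 / 8371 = -0.00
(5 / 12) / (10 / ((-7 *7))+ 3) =245 / 1644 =0.15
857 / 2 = 428.50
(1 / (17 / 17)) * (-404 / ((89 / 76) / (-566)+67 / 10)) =-86892320 / 1440591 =-60.32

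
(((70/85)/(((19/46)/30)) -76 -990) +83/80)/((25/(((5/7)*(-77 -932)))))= 3743826897/129200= 28976.99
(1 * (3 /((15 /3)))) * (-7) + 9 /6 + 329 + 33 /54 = 14711 /45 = 326.91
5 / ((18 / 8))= 20 / 9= 2.22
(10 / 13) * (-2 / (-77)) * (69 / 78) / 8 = 115 / 52052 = 0.00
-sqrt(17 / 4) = -sqrt(17) / 2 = -2.06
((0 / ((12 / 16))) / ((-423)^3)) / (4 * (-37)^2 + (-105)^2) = 0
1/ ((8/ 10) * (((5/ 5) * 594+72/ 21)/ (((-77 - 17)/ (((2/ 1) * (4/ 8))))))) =-1645/ 8364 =-0.20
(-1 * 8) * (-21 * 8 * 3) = 4032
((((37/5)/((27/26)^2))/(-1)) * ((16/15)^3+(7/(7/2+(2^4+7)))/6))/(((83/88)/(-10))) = 990312321856/10823189625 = 91.50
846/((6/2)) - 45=237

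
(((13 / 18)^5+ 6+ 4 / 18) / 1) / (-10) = -2425721 / 3779136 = -0.64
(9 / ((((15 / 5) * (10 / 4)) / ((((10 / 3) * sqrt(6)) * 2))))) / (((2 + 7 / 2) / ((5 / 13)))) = 80 * sqrt(6) / 143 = 1.37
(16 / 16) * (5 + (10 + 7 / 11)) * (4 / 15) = 688 / 165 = 4.17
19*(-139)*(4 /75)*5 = -10564 /15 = -704.27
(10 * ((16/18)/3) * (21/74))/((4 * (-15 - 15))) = -0.01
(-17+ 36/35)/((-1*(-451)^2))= 559/7119035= 0.00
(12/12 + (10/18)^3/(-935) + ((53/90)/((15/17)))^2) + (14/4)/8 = 855540091/454410000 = 1.88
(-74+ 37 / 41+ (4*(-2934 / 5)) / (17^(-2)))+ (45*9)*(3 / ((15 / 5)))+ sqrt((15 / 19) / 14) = -138991824 / 205+ sqrt(3990) / 266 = -678008.66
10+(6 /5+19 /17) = 1047 /85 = 12.32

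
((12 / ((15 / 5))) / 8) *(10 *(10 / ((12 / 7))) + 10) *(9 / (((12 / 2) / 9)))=1845 / 4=461.25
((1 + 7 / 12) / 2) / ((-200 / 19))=-361 / 4800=-0.08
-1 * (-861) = 861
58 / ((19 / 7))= 406 / 19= 21.37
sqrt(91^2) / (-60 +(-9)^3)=-0.12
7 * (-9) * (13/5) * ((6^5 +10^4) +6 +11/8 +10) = -116582193/40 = -2914554.82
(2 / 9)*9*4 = 8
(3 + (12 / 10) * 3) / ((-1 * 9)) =-11 / 15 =-0.73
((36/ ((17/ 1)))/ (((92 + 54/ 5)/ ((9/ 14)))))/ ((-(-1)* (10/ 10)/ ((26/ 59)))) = 10530/ 1804397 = 0.01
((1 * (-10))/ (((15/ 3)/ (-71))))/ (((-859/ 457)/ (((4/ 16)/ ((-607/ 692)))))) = 11226662/ 521413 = 21.53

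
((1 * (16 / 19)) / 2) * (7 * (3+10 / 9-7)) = -1456 / 171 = -8.51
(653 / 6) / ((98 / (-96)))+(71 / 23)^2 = -97.08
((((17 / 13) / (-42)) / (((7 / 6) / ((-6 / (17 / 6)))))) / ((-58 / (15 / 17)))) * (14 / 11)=-0.00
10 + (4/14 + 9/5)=423/35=12.09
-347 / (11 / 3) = -1041 / 11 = -94.64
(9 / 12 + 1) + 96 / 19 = 517 / 76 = 6.80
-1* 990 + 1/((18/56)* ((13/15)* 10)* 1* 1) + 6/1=-38362/39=-983.64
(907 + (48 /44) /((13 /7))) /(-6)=-129785 /858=-151.26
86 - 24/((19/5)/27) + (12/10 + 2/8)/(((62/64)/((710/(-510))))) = -86.61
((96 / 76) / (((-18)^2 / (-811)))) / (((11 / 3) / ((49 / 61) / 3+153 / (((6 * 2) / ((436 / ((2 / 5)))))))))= -4125218813 / 344223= -11984.15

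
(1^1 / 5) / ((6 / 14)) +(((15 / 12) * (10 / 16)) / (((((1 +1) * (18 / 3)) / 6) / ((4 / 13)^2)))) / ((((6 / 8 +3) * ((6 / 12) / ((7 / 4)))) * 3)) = 7273 / 15210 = 0.48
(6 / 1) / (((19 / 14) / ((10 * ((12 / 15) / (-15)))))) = -2.36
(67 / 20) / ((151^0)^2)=67 / 20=3.35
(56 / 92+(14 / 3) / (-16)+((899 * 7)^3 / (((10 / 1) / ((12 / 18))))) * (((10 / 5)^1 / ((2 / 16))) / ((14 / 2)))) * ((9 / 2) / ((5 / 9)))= 2829936724231113 / 9200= 307601817851.21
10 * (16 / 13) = 160 / 13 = 12.31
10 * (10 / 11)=100 / 11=9.09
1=1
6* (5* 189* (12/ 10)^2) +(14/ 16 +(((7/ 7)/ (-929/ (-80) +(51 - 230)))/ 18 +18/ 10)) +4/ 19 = 748114551479/ 91594440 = 8167.69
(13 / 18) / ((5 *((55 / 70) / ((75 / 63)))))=65 / 297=0.22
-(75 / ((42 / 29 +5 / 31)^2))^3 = -222711139799498503546875 / 9179334302138674129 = -24262.23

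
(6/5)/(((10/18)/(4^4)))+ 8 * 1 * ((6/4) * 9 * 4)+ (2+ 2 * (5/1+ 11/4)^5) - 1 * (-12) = 728515463/12800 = 56915.27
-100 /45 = -20 /9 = -2.22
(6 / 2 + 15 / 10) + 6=21 / 2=10.50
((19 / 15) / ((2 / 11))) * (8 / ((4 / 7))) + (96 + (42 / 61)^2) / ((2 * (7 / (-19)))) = -13047889 / 390705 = -33.40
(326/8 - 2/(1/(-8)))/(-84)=-227/336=-0.68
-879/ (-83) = 879/ 83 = 10.59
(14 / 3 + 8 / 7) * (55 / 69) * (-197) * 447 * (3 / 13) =-196958630 / 2093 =-94103.50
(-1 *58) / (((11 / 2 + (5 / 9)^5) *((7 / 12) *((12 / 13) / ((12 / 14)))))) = -534275352 / 32133661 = -16.63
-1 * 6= -6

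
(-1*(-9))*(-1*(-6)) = 54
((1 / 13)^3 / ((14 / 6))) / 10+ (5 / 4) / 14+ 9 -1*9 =54937 / 615160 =0.09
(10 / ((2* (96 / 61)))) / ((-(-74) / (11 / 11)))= 0.04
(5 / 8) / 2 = 5 / 16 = 0.31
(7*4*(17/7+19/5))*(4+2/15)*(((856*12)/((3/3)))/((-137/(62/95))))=-11477138432/325375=-35273.57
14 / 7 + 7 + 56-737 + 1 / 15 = -10079 / 15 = -671.93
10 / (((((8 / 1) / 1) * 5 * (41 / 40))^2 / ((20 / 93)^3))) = 80000 / 1352124117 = 0.00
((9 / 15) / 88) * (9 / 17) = 27 / 7480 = 0.00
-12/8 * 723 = -2169/2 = -1084.50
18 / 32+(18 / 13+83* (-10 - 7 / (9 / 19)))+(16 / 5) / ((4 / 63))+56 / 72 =-18752111 / 9360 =-2003.43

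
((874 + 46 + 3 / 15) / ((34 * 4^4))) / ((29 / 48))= 13803 / 78880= 0.17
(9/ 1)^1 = 9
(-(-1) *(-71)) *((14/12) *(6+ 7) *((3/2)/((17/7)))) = -45227/68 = -665.10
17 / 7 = 2.43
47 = 47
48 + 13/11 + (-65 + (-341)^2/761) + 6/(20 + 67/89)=2122382533/15461237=137.27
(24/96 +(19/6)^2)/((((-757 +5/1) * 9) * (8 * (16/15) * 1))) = -925/5197824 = -0.00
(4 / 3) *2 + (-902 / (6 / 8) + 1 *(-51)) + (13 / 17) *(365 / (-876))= -255269 / 204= -1251.32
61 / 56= 1.09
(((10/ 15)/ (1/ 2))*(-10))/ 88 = -5/ 33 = -0.15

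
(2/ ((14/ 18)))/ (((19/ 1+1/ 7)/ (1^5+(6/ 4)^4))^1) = 873/ 1072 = 0.81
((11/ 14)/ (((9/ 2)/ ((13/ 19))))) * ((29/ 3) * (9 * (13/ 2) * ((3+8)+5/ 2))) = 485199/ 532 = 912.03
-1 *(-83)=83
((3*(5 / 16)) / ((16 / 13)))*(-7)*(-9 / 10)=2457 / 512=4.80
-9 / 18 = -1 / 2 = -0.50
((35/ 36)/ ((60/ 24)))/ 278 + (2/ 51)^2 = 4247/ 1446156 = 0.00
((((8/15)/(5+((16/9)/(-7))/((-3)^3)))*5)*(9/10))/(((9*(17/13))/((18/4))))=132678/724285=0.18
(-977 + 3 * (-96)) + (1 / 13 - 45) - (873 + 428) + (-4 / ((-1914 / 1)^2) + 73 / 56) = -1739932678475 / 666738072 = -2609.62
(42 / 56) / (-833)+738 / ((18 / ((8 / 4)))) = 273221 / 3332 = 82.00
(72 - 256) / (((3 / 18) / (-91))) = 100464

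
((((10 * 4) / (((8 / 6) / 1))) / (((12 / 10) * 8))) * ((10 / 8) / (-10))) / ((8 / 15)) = -375 / 512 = -0.73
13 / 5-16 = -67 / 5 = -13.40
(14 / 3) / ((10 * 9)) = 7 / 135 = 0.05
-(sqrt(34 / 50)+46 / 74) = -sqrt(17) / 5 -23 / 37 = -1.45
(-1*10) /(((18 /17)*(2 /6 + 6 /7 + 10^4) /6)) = -0.01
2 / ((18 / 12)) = 4 / 3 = 1.33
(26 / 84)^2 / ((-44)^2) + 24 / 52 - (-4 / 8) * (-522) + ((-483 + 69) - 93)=-34075905515 / 44396352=-767.54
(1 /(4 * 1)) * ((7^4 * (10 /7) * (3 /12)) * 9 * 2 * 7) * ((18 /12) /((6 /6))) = 324135 /8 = 40516.88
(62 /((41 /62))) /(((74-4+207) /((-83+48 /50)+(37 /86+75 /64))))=-5318296047 /195340400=-27.23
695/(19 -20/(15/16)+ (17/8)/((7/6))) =-58380/43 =-1357.67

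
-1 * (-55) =55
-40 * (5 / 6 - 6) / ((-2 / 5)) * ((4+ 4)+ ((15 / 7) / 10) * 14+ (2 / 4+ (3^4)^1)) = -143375 / 3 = -47791.67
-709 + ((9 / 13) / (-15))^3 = -194709152 / 274625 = -709.00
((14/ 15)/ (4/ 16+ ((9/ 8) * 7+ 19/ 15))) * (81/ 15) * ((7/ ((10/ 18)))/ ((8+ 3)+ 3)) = 1944/ 4025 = 0.48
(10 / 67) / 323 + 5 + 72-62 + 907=19953012 / 21641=922.00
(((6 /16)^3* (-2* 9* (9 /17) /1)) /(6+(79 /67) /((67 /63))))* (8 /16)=-3272481 /92584448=-0.04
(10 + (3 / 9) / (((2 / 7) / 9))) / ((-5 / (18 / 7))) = -369 / 35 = -10.54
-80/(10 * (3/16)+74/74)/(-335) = 128/1541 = 0.08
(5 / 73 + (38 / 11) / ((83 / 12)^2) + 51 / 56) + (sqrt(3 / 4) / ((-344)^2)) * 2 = sqrt(3) / 118336 + 325712873 / 309784552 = 1.05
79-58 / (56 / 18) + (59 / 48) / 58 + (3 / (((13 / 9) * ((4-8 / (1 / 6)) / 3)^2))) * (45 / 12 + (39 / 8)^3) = 482886619157 / 7847583744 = 61.53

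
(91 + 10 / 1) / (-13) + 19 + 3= 185 / 13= 14.23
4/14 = 2/7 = 0.29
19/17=1.12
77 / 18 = 4.28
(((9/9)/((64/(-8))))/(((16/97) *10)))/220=-97/281600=-0.00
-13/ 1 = -13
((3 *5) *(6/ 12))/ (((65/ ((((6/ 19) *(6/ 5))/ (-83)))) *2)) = -27/ 102505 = -0.00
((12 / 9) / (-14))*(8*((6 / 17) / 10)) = -16 / 595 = -0.03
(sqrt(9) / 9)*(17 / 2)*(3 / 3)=17 / 6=2.83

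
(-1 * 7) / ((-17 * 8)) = 7 / 136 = 0.05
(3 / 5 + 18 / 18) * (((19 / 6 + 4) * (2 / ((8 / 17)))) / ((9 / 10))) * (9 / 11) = 1462 / 33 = 44.30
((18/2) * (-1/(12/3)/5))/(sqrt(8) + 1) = 9/140-9 * sqrt(2)/70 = -0.12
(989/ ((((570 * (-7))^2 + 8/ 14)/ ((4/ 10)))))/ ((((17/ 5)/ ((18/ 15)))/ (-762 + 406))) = -80367/ 25740380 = -0.00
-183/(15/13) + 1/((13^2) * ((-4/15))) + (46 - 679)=-2675683/3380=-791.62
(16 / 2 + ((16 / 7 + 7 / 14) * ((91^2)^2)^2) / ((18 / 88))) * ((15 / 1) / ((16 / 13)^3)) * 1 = 1055283620381285491885 / 2048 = 515275205264299556.58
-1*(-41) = 41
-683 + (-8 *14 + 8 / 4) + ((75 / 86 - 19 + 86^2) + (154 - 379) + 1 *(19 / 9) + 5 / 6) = 2462410 / 387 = 6362.82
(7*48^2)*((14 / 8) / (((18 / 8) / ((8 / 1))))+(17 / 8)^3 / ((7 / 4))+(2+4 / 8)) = 229106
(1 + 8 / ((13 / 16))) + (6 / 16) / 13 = 87 / 8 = 10.88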